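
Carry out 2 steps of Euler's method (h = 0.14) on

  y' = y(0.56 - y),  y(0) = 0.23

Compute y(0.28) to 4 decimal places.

0.2514

Euler: y_{n+1} = y_n + h·f(s_n, y_n).
s=0.000000, y=0.230000: f=0.075900 → y ← 0.230000 + 0.14·0.075900 = 0.240626
s=0.140000, y=0.240626: f=0.076850 → y ← 0.240626 + 0.14·0.076850 = 0.251385
y(0.28) ≈ 0.2514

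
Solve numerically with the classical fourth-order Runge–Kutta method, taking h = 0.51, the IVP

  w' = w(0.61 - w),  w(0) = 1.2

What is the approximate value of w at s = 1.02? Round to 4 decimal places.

0.8289

RK4: k1 = f(s_n, w_n); k2 = f(s_n + h/2, w_n + (h/2)·k1); k3 = f(s_n + h/2, w_n + (h/2)·k2); k4 = f(s_n + h, w_n + h·k3); w_{n+1} = w_n + (h/6)·(k1 + 2k2 + 2k3 + k4).
s=0.000000, w=1.200000:
  k1 = f(0.000000, 1.200000) = -0.708000
  k2 = f(0.255000, 1.019460) = -0.417428
  k3 = f(0.255000, 1.093556) = -0.528795
  k4 = f(0.510000, 0.930314) = -0.297993
  w ← 1.200000 + (0.51/6)·(k1 + 2k2 + 2k3 + k4) = 0.953633
s=0.510000, w=0.953633:
  k1 = f(0.510000, 0.953633) = -0.327699
  k2 = f(0.765000, 0.870069) = -0.226278
  k3 = f(0.765000, 0.895932) = -0.256175
  k4 = f(1.020000, 0.822983) = -0.175282
  w ← 0.953633 + (0.51/6)·(k1 + 2k2 + 2k3 + k4) = 0.828862
w(1.02) ≈ 0.8289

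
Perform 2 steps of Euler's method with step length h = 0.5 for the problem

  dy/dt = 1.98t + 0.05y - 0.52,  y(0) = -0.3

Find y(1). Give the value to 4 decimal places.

-0.3467

Euler: y_{n+1} = y_n + h·f(t_n, y_n).
t=0.000000, y=-0.300000: f=-0.535000 → y ← -0.300000 + 0.5·(-0.535000) = -0.567500
t=0.500000, y=-0.567500: f=0.441625 → y ← -0.567500 + 0.5·0.441625 = -0.346688
y(1) ≈ -0.3467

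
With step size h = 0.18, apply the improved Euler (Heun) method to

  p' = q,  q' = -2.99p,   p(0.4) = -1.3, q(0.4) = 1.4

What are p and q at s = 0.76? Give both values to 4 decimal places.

Heun on (p,q): k1 = f(s_n, state_n); k2 = f(s_n + h, state_n + h·k1); state_{n+1} = state_n + (h/2)·(k1 + k2).
0.400000: (-1.300000, 1.400000)
  k1 = (1.400000, 3.887000)
  predictor → (-1.048000, 2.099660)
  k2 = (2.099660, 3.133520)
  → (-0.985031, 2.031847)
0.580000: (-0.985031, 2.031847)
  k1 = (2.031847, 2.945241)
  predictor → (-0.619298, 2.561990)
  k2 = (2.561990, 1.851702)
  → (-0.571585, 2.463572)
(p(0.76), q(0.76)) ≈ (-0.5716, 2.4636)

-0.5716, 2.4636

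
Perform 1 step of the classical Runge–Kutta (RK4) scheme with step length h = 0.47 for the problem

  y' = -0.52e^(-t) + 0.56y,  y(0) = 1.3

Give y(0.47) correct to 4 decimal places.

RK4: k1 = f(t_n, y_n); k2 = f(t_n + h/2, y_n + (h/2)·k1); k3 = f(t_n + h/2, y_n + (h/2)·k2); k4 = f(t_n + h, y_n + h·k3); y_{n+1} = y_n + (h/6)·(k1 + 2k2 + 2k3 + k4).
t=0.000000, y=1.300000:
  k1 = f(0.000000, 1.300000) = 0.208000
  k2 = f(0.235000, 1.348880) = 0.344276
  k3 = f(0.235000, 1.380905) = 0.362210
  k4 = f(0.470000, 1.470239) = 0.498332
  y ← 1.300000 + (0.47/6)·(k1 + 2k2 + 2k3 + k4) = 1.466012
y(0.47) ≈ 1.4660

1.4660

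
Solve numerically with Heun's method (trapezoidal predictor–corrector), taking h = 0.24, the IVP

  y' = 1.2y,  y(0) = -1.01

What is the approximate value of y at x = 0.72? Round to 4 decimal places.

-2.3733

Heun: k1 = f(x_n, y_n); k2 = f(x_n + h, y_n + h·k1); y_{n+1} = y_n + (h/2)·(k1 + k2).
x=0.000000, y=-1.010000:
  k1 = f(0.000000, -1.010000) = -1.212000
  k2 = f(0.240000, -1.300880) = -1.561056
  y ← -1.010000 + (0.24/2)·(-1.212000 + (-1.561056)) = -1.342767
x=0.240000, y=-1.342767:
  k1 = f(0.240000, -1.342767) = -1.611320
  k2 = f(0.480000, -1.729484) = -2.075380
  y ← -1.342767 + (0.24/2)·(-1.611320 + (-2.075380)) = -1.785171
x=0.480000, y=-1.785171:
  k1 = f(0.480000, -1.785171) = -2.142205
  k2 = f(0.720000, -2.299300) = -2.759160
  y ← -1.785171 + (0.24/2)·(-2.142205 + (-2.759160)) = -2.373335
y(0.72) ≈ -2.3733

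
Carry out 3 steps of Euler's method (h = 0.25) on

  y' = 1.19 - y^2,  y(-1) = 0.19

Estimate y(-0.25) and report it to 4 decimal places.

0.8871

Euler: y_{n+1} = y_n + h·f(t_n, y_n).
t=-1.000000, y=0.190000: f=1.153900 → y ← 0.190000 + 0.25·1.153900 = 0.478475
t=-0.750000, y=0.478475: f=0.961062 → y ← 0.478475 + 0.25·0.961062 = 0.718740
t=-0.500000, y=0.718740: f=0.673412 → y ← 0.718740 + 0.25·0.673412 = 0.887093
y(-0.25) ≈ 0.8871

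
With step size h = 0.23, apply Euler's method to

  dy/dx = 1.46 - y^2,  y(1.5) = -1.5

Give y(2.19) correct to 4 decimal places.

-2.5772

Euler: y_{n+1} = y_n + h·f(x_n, y_n).
x=1.500000, y=-1.500000: f=-0.790000 → y ← -1.500000 + 0.23·(-0.790000) = -1.681700
x=1.730000, y=-1.681700: f=-1.368115 → y ← -1.681700 + 0.23·(-1.368115) = -1.996366
x=1.960000, y=-1.996366: f=-2.525479 → y ← -1.996366 + 0.23·(-2.525479) = -2.577227
y(2.19) ≈ -2.5772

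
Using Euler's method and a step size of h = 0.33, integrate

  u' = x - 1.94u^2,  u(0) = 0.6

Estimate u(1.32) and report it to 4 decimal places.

Euler: u_{n+1} = u_n + h·f(x_n, u_n).
x=0.000000, u=0.600000: f=-0.698400 → u ← 0.600000 + 0.33·(-0.698400) = 0.369528
x=0.330000, u=0.369528: f=0.065091 → u ← 0.369528 + 0.33·0.065091 = 0.391008
x=0.660000, u=0.391008: f=0.363399 → u ← 0.391008 + 0.33·0.363399 = 0.510930
x=0.990000, u=0.510930: f=0.483565 → u ← 0.510930 + 0.33·0.483565 = 0.670506
u(1.32) ≈ 0.6705

0.6705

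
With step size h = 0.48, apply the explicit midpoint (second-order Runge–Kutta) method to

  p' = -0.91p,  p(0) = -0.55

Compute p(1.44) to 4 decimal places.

Midpoint: k1 = f(t_n, p_n); k2 = f(t_n + h/2, p_n + (h/2)·k1); p_{n+1} = p_n + h·k2.
t=0.000000, p=-0.550000:
  k1 = f(0.000000, -0.550000) = 0.500500
  k2 = f(0.240000, -0.429880) = 0.391191
  p ← -0.550000 + 0.48·0.391191 = -0.362228
t=0.480000, p=-0.362228:
  k1 = f(0.480000, -0.362228) = 0.329628
  k2 = f(0.720000, -0.283118) = 0.257637
  p ← -0.362228 + 0.48·0.257637 = -0.238563
t=0.960000, p=-0.238563:
  k1 = f(0.960000, -0.238563) = 0.217092
  k2 = f(1.200000, -0.186461) = 0.169679
  p ← -0.238563 + 0.48·0.169679 = -0.157117
p(1.44) ≈ -0.1571

-0.1571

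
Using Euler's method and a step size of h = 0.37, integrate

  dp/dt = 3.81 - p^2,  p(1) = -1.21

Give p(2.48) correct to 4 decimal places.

Euler: p_{n+1} = p_n + h·f(t_n, p_n).
t=1.000000, p=-1.210000: f=2.345900 → p ← -1.210000 + 0.37·2.345900 = -0.342017
t=1.370000, p=-0.342017: f=3.693024 → p ← -0.342017 + 0.37·3.693024 = 1.024402
t=1.740000, p=1.024402: f=2.760601 → p ← 1.024402 + 0.37·2.760601 = 2.045824
t=2.110000, p=2.045824: f=-0.375397 → p ← 2.045824 + 0.37·(-0.375397) = 1.906927
p(2.48) ≈ 1.9069

1.9069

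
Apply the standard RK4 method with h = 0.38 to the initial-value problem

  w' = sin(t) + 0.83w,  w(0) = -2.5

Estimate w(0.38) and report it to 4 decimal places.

RK4: k1 = f(t_n, w_n); k2 = f(t_n + h/2, w_n + (h/2)·k1); k3 = f(t_n + h/2, w_n + (h/2)·k2); k4 = f(t_n + h, w_n + h·k3); w_{n+1} = w_n + (h/6)·(k1 + 2k2 + 2k3 + k4).
t=0.000000, w=-2.500000:
  k1 = f(0.000000, -2.500000) = -2.075000
  k2 = f(0.190000, -2.894250) = -2.213369
  k3 = f(0.190000, -2.920540) = -2.235189
  k4 = f(0.380000, -3.349372) = -2.409058
  w ← -2.500000 + (0.38/6)·(k1 + 2k2 + 2k3 + k4) = -3.347474
w(0.38) ≈ -3.3475

-3.3475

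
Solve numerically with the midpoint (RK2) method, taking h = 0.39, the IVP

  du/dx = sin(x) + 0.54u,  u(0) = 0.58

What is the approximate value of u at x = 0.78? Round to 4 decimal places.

Midpoint: k1 = f(x_n, u_n); k2 = f(x_n + h/2, u_n + (h/2)·k1); u_{n+1} = u_n + h·k2.
x=0.000000, u=0.580000:
  k1 = f(0.000000, 0.580000) = 0.313200
  k2 = f(0.195000, 0.641074) = 0.539946
  u ← 0.580000 + 0.39·0.539946 = 0.790579
x=0.390000, u=0.790579:
  k1 = f(0.390000, 0.790579) = 0.807101
  k2 = f(0.585000, 0.947964) = 1.064100
  u ← 0.790579 + 0.39·1.064100 = 1.205578
u(0.78) ≈ 1.2056

1.2056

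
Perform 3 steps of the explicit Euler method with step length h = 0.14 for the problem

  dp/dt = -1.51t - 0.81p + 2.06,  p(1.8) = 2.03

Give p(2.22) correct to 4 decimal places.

1.0831

Euler: p_{n+1} = p_n + h·f(t_n, p_n).
t=1.800000, p=2.030000: f=-2.302300 → p ← 2.030000 + 0.14·(-2.302300) = 1.707678
t=1.940000, p=1.707678: f=-2.252619 → p ← 1.707678 + 0.14·(-2.252619) = 1.392311
t=2.080000, p=1.392311: f=-2.208572 → p ← 1.392311 + 0.14·(-2.208572) = 1.083111
p(2.22) ≈ 1.0831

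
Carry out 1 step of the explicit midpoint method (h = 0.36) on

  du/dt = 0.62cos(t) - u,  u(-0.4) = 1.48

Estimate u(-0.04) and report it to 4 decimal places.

1.2239

Midpoint: k1 = f(t_n, u_n); k2 = f(t_n + h/2, u_n + (h/2)·k1); u_{n+1} = u_n + h·k2.
t=-0.400000, u=1.480000:
  k1 = f(-0.400000, 1.480000) = -0.908942
  k2 = f(-0.220000, 1.316390) = -0.711334
  u ← 1.480000 + 0.36·(-0.711334) = 1.223920
u(-0.04) ≈ 1.2239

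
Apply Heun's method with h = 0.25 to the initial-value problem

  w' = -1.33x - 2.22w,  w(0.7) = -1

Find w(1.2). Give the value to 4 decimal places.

-0.7542

Heun: k1 = f(x_n, w_n); k2 = f(x_n + h, w_n + h·k1); w_{n+1} = w_n + (h/2)·(k1 + k2).
x=0.700000, w=-1.000000:
  k1 = f(0.700000, -1.000000) = 1.289000
  k2 = f(0.950000, -0.677750) = 0.241105
  w ← -1.000000 + (0.25/2)·(1.289000 + 0.241105) = -0.808737
x=0.950000, w=-0.808737:
  k1 = f(0.950000, -0.808737) = 0.531896
  k2 = f(1.200000, -0.675763) = -0.095806
  w ← -0.808737 + (0.25/2)·(0.531896 + (-0.095806)) = -0.754226
w(1.2) ≈ -0.7542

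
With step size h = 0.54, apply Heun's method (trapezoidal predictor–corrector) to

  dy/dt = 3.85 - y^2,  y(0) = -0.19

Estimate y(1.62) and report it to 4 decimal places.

Heun: k1 = f(t_n, y_n); k2 = f(t_n + h, y_n + h·k1); y_{n+1} = y_n + (h/2)·(k1 + k2).
t=0.000000, y=-0.190000:
  k1 = f(0.000000, -0.190000) = 3.813900
  k2 = f(0.540000, 1.869506) = 0.354947
  y ← -0.190000 + (0.54/2)·(3.813900 + 0.354947) = 0.935589
t=0.540000, y=0.935589:
  k1 = f(0.540000, 0.935589) = 2.974674
  k2 = f(1.080000, 2.541913) = -2.611319
  y ← 0.935589 + (0.54/2)·(2.974674 + (-2.611319)) = 1.033694
t=1.080000, y=1.033694:
  k1 = f(1.080000, 1.033694) = 2.781476
  k2 = f(1.620000, 2.535691) = -2.579731
  y ← 1.033694 + (0.54/2)·(2.781476 + (-2.579731)) = 1.088166
y(1.62) ≈ 1.0882

1.0882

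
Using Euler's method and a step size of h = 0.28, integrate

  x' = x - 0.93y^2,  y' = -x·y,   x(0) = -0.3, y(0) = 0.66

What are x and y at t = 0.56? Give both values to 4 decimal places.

-0.7700, 0.8151

Euler on (x,y): x_{n+1} = x_n + h·x', y_{n+1} = y_n + h·y'.
0.000000: (-0.300000, 0.660000); f=(-0.705108, 0.198000) → (-0.497430, 0.715440)
0.280000: (-0.497430, 0.715440); f=(-0.973455, 0.355881) → (-0.769998, 0.815087)
(x(0.56), y(0.56)) ≈ (-0.7700, 0.8151)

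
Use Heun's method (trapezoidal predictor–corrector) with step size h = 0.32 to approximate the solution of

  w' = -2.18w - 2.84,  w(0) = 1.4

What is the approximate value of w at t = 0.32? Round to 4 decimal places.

Heun: k1 = f(t_n, w_n); k2 = f(t_n + h, w_n + h·k1); w_{n+1} = w_n + (h/2)·(k1 + k2).
t=0.000000, w=1.400000:
  k1 = f(0.000000, 1.400000) = -5.892000
  k2 = f(0.320000, -0.485440) = -1.781741
  w ← 1.400000 + (0.32/2)·(-5.892000 + (-1.781741)) = 0.172201
w(0.32) ≈ 0.1722

0.1722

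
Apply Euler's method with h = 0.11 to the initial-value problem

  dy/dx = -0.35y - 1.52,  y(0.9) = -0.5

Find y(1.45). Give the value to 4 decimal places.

-1.1849

Euler: y_{n+1} = y_n + h·f(x_n, y_n).
x=0.900000, y=-0.500000: f=-1.345000 → y ← -0.500000 + 0.11·(-1.345000) = -0.647950
x=1.010000, y=-0.647950: f=-1.293217 → y ← -0.647950 + 0.11·(-1.293217) = -0.790204
x=1.120000, y=-0.790204: f=-1.243429 → y ← -0.790204 + 0.11·(-1.243429) = -0.926981
x=1.230000, y=-0.926981: f=-1.195557 → y ← -0.926981 + 0.11·(-1.195557) = -1.058492
x=1.340000, y=-1.058492: f=-1.149528 → y ← -1.058492 + 0.11·(-1.149528) = -1.184940
y(1.45) ≈ -1.1849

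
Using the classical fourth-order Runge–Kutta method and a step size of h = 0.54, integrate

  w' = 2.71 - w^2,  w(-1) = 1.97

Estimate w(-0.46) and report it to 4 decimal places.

1.7335

RK4: k1 = f(x_n, w_n); k2 = f(x_n + h/2, w_n + (h/2)·k1); k3 = f(x_n + h/2, w_n + (h/2)·k2); k4 = f(x_n + h, w_n + h·k3); w_{n+1} = w_n + (h/6)·(k1 + 2k2 + 2k3 + k4).
x=-1.000000, w=1.970000:
  k1 = f(-1.000000, 1.970000) = -1.170900
  k2 = f(-0.730000, 1.653857) = -0.025243
  k3 = f(-0.730000, 1.963184) = -1.144093
  k4 = f(-0.460000, 1.352190) = 0.881583
  w ← 1.970000 + (0.54/6)·(k1 + 2k2 + 2k3 + k4) = 1.733481
w(-0.46) ≈ 1.7335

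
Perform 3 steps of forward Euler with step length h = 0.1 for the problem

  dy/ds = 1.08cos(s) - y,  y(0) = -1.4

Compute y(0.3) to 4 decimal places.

Euler: y_{n+1} = y_n + h·f(s_n, y_n).
s=0.000000, y=-1.400000: f=2.480000 → y ← -1.400000 + 0.1·2.480000 = -1.152000
s=0.100000, y=-1.152000: f=2.226604 → y ← -1.152000 + 0.1·2.226604 = -0.929340
s=0.200000, y=-0.929340: f=1.987811 → y ← -0.929340 + 0.1·1.987811 = -0.730558
y(0.3) ≈ -0.7306

-0.7306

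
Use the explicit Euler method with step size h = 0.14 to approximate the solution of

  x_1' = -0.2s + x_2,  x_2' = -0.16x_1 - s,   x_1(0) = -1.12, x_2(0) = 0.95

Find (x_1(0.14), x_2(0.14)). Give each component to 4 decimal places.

Euler on (x_1,x_2): x_1_{n+1} = x_1_n + h·x_1', x_2_{n+1} = x_2_n + h·x_2'.
0.000000: (-1.120000, 0.950000); f=(0.950000, 0.179200) → (-0.987000, 0.975088)
(x_1(0.14), x_2(0.14)) ≈ (-0.9870, 0.9751)

-0.9870, 0.9751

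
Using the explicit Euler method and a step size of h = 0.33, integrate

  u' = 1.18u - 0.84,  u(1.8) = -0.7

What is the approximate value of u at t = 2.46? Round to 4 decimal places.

-2.0136

Euler: u_{n+1} = u_n + h·f(t_n, u_n).
t=1.800000, u=-0.700000: f=-1.666000 → u ← -0.700000 + 0.33·(-1.666000) = -1.249780
t=2.130000, u=-1.249780: f=-2.314740 → u ← -1.249780 + 0.33·(-2.314740) = -2.013644
u(2.46) ≈ -2.0136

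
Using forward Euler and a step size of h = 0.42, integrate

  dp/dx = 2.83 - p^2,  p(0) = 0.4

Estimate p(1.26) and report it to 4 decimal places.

Euler: p_{n+1} = p_n + h·f(x_n, p_n).
x=0.000000, p=0.400000: f=2.670000 → p ← 0.400000 + 0.42·2.670000 = 1.521400
x=0.420000, p=1.521400: f=0.515342 → p ← 1.521400 + 0.42·0.515342 = 1.737844
x=0.840000, p=1.737844: f=-0.190101 → p ← 1.737844 + 0.42·(-0.190101) = 1.658001
p(1.26) ≈ 1.6580

1.6580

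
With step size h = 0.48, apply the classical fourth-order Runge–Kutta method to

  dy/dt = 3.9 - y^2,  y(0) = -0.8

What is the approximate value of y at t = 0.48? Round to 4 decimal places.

RK4: k1 = f(t_n, y_n); k2 = f(t_n + h/2, y_n + (h/2)·k1); k3 = f(t_n + h/2, y_n + (h/2)·k2); k4 = f(t_n + h, y_n + h·k3); y_{n+1} = y_n + (h/6)·(k1 + 2k2 + 2k3 + k4).
t=0.000000, y=-0.800000:
  k1 = f(0.000000, -0.800000) = 3.260000
  k2 = f(0.240000, -0.017600) = 3.899690
  k3 = f(0.240000, 0.135926) = 3.881524
  k4 = f(0.480000, 1.063132) = 2.769751
  y ← -0.800000 + (0.48/6)·(k1 + 2k2 + 2k3 + k4) = 0.927374
y(0.48) ≈ 0.9274

0.9274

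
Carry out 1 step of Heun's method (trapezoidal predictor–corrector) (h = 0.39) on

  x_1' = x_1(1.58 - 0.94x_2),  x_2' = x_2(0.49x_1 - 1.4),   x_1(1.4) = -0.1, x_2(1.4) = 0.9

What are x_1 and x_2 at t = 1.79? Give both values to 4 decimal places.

Heun on (x_1,x_2): k1 = f(t_n, state_n); k2 = f(t_n + h, state_n + h·k1); state_{n+1} = state_n + (h/2)·(k1 + k2).
1.400000: (-0.100000, 0.900000)
  k1 = (-0.073400, -1.304100)
  predictor → (-0.128626, 0.391401)
  k2 = (-0.155905, -0.572630)
  → (-0.144715, 0.534038)
(x_1(1.79), x_2(1.79)) ≈ (-0.1447, 0.5340)

-0.1447, 0.5340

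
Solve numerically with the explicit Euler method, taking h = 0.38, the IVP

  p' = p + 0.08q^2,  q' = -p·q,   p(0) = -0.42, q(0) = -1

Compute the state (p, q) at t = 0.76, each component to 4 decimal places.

Euler on (p,q): p_{n+1} = p_n + h·p', q_{n+1} = q_n + h·q'.
0.000000: (-0.420000, -1.000000); f=(-0.340000, -0.420000) → (-0.549200, -1.159600)
0.380000: (-0.549200, -1.159600); f=(-0.441626, -0.636852) → (-0.717018, -1.401604)
(p(0.76), q(0.76)) ≈ (-0.7170, -1.4016)

-0.7170, -1.4016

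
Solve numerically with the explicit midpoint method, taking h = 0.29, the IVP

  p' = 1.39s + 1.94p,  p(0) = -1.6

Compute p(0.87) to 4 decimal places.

-7.2643

Midpoint: k1 = f(s_n, p_n); k2 = f(s_n + h/2, p_n + (h/2)·k1); p_{n+1} = p_n + h·k2.
s=0.000000, p=-1.600000:
  k1 = f(0.000000, -1.600000) = -3.104000
  k2 = f(0.145000, -2.050080) = -3.775605
  p ← -1.600000 + 0.29·(-3.775605) = -2.694926
s=0.290000, p=-2.694926:
  k1 = f(0.290000, -2.694926) = -4.825055
  k2 = f(0.435000, -3.394559) = -5.980794
  p ← -2.694926 + 0.29·(-5.980794) = -4.429356
s=0.580000, p=-4.429356:
  k1 = f(0.580000, -4.429356) = -7.786750
  k2 = f(0.725000, -5.558434) = -9.775613
  p ← -4.429356 + 0.29·(-9.775613) = -7.264283
p(0.87) ≈ -7.2643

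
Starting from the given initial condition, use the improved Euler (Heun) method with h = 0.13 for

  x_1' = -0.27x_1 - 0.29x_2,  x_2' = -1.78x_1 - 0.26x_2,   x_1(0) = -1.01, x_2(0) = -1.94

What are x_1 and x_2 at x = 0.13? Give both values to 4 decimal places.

-0.9090, -1.6583

Heun on (x_1,x_2): k1 = f(x_n, state_n); k2 = f(x_n + h, state_n + h·k1); state_{n+1} = state_n + (h/2)·(k1 + k2).
0.000000: (-1.010000, -1.940000)
  k1 = (0.835300, 2.302200)
  predictor → (-0.901411, -1.640714)
  k2 = (0.719188, 2.031097)
  → (-0.908958, -1.658336)
(x_1(0.13), x_2(0.13)) ≈ (-0.9090, -1.6583)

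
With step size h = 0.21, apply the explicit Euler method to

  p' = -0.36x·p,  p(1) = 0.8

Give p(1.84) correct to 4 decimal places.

0.5258

Euler: p_{n+1} = p_n + h·f(x_n, p_n).
x=1.000000, p=0.800000: f=-0.288000 → p ← 0.800000 + 0.21·(-0.288000) = 0.739520
x=1.210000, p=0.739520: f=-0.322135 → p ← 0.739520 + 0.21·(-0.322135) = 0.671872
x=1.420000, p=0.671872: f=-0.343461 → p ← 0.671872 + 0.21·(-0.343461) = 0.599745
x=1.630000, p=0.599745: f=-0.351930 → p ← 0.599745 + 0.21·(-0.351930) = 0.525840
p(1.84) ≈ 0.5258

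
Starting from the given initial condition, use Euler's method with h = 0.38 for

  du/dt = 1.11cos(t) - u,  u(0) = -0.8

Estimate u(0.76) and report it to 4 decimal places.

0.3457

Euler: u_{n+1} = u_n + h·f(t_n, u_n).
t=0.000000, u=-0.800000: f=1.910000 → u ← -0.800000 + 0.38·1.910000 = -0.074200
t=0.380000, u=-0.074200: f=1.105018 → u ← -0.074200 + 0.38·1.105018 = 0.345707
u(0.76) ≈ 0.3457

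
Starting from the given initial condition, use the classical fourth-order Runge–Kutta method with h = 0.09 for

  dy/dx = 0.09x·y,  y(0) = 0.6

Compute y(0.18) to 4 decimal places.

0.6009

RK4: k1 = f(x_n, y_n); k2 = f(x_n + h/2, y_n + (h/2)·k1); k3 = f(x_n + h/2, y_n + (h/2)·k2); k4 = f(x_n + h, y_n + h·k3); y_{n+1} = y_n + (h/6)·(k1 + 2k2 + 2k3 + k4).
x=0.000000, y=0.600000:
  k1 = f(0.000000, 0.600000) = 0.000000
  k2 = f(0.045000, 0.600000) = 0.002430
  k3 = f(0.045000, 0.600109) = 0.002430
  k4 = f(0.090000, 0.600219) = 0.004862
  y ← 0.600000 + (0.09/6)·(k1 + 2k2 + 2k3 + k4) = 0.600219
x=0.090000, y=0.600219:
  k1 = f(0.090000, 0.600219) = 0.004862
  k2 = f(0.135000, 0.600438) = 0.007295
  k3 = f(0.135000, 0.600547) = 0.007297
  k4 = f(0.180000, 0.600875) = 0.009734
  y ← 0.600219 + (0.09/6)·(k1 + 2k2 + 2k3 + k4) = 0.600875
y(0.18) ≈ 0.6009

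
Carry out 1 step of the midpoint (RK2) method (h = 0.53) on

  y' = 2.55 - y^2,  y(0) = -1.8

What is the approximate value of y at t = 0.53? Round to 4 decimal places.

-2.5323

Midpoint: k1 = f(t_n, y_n); k2 = f(t_n + h/2, y_n + (h/2)·k1); y_{n+1} = y_n + h·k2.
t=0.000000, y=-1.800000:
  k1 = f(0.000000, -1.800000) = -0.690000
  k2 = f(0.265000, -1.982850) = -1.381694
  y ← -1.800000 + 0.53·(-1.381694) = -2.532298
y(0.53) ≈ -2.5323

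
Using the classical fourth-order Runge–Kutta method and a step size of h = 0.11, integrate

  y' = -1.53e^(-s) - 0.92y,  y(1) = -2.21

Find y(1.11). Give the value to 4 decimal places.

RK4: k1 = f(s_n, y_n); k2 = f(s_n + h/2, y_n + (h/2)·k1); k3 = f(s_n + h/2, y_n + (h/2)·k2); k4 = f(s_n + h, y_n + h·k3); y_{n+1} = y_n + (h/6)·(k1 + 2k2 + 2k3 + k4).
s=1.000000, y=-2.210000:
  k1 = f(1.000000, -2.210000) = 1.470344
  k2 = f(1.055000, -2.129131) = 1.426066
  k3 = f(1.055000, -2.131566) = 1.428307
  k4 = f(1.110000, -2.052886) = 1.384430
  y ← -2.210000 + (0.11/6)·(k1 + 2k2 + 2k3 + k4) = -2.053002
y(1.11) ≈ -2.0530

-2.0530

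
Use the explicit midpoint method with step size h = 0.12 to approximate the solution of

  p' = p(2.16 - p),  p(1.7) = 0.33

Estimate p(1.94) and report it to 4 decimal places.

0.5014

Midpoint: k1 = f(x_n, p_n); k2 = f(x_n + h/2, p_n + (h/2)·k1); p_{n+1} = p_n + h·k2.
x=1.700000, p=0.330000:
  k1 = f(1.700000, 0.330000) = 0.603900
  k2 = f(1.760000, 0.366234) = 0.656938
  p ← 0.330000 + 0.12·0.656938 = 0.408833
x=1.820000, p=0.408833:
  k1 = f(1.820000, 0.408833) = 0.715934
  k2 = f(1.880000, 0.451789) = 0.771750
  p ← 0.408833 + 0.12·0.771750 = 0.501443
p(1.94) ≈ 0.5014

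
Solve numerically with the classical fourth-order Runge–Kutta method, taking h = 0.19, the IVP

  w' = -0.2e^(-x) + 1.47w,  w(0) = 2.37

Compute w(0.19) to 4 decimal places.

3.0935

RK4: k1 = f(x_n, w_n); k2 = f(x_n + h/2, w_n + (h/2)·k1); k3 = f(x_n + h/2, w_n + (h/2)·k2); k4 = f(x_n + h, w_n + h·k3); w_{n+1} = w_n + (h/6)·(k1 + 2k2 + 2k3 + k4).
x=0.000000, w=2.370000:
  k1 = f(0.000000, 2.370000) = 3.283900
  k2 = f(0.095000, 2.681971) = 3.760622
  k3 = f(0.095000, 2.727259) = 3.827196
  k4 = f(0.190000, 3.097167) = 4.387444
  w ← 2.370000 + (0.19/6)·(k1 + 2k2 + 2k3 + k4) = 3.093488
w(0.19) ≈ 3.0935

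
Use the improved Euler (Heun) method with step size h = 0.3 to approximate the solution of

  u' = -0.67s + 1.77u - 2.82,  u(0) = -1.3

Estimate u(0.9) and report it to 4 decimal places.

-12.3749

Heun: k1 = f(s_n, u_n); k2 = f(s_n + h, u_n + h·k1); u_{n+1} = u_n + (h/2)·(k1 + k2).
s=0.000000, u=-1.300000:
  k1 = f(0.000000, -1.300000) = -5.121000
  k2 = f(0.300000, -2.836300) = -8.041251
  u ← -1.300000 + (0.3/2)·(-5.121000 + (-8.041251)) = -3.274338
s=0.300000, u=-3.274338:
  k1 = f(0.300000, -3.274338) = -8.816578
  k2 = f(0.600000, -5.919311) = -13.699180
  u ← -3.274338 + (0.3/2)·(-8.816578 + (-13.699180)) = -6.651701
s=0.600000, u=-6.651701:
  k1 = f(0.600000, -6.651701) = -14.995511
  k2 = f(0.900000, -11.150355) = -23.159128
  u ← -6.651701 + (0.3/2)·(-14.995511 + (-23.159128)) = -12.374897
u(0.9) ≈ -12.3749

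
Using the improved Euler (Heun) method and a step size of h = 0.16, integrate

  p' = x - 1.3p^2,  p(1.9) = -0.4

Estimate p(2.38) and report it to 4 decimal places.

0.5620

Heun: k1 = f(x_n, p_n); k2 = f(x_n + h, p_n + h·k1); p_{n+1} = p_n + (h/2)·(k1 + k2).
x=1.900000, p=-0.400000:
  k1 = f(1.900000, -0.400000) = 1.692000
  k2 = f(2.060000, -0.129280) = 2.038273
  p ← -0.400000 + (0.16/2)·(1.692000 + 2.038273) = -0.101578
x=2.060000, p=-0.101578:
  k1 = f(2.060000, -0.101578) = 2.046586
  k2 = f(2.220000, 0.225876) = 2.153674
  p ← -0.101578 + (0.16/2)·(2.046586 + 2.153674) = 0.234443
x=2.220000, p=0.234443:
  k1 = f(2.220000, 0.234443) = 2.148548
  k2 = f(2.380000, 0.578210) = 1.945375
  p ← 0.234443 + (0.16/2)·(2.148548 + 1.945375) = 0.561956
p(2.38) ≈ 0.5620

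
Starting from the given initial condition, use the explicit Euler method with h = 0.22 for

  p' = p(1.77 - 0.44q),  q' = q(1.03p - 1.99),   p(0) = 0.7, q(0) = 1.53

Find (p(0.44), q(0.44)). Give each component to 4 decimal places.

Euler on (p,q): p_{n+1} = p_n + h·p', q_{n+1} = q_n + h·q'.
0.000000: (0.700000, 1.530000); f=(0.767760, -1.941570) → (0.868907, 1.102855)
0.220000: (0.868907, 1.102855); f=(1.116323, -1.207654) → (1.114498, 0.837171)
(p(0.44), q(0.44)) ≈ (1.1145, 0.8372)

1.1145, 0.8372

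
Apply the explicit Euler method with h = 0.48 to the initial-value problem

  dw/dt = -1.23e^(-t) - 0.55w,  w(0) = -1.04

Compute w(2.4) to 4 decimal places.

Euler: w_{n+1} = w_n + h·f(t_n, w_n).
t=0.000000, w=-1.040000: f=-0.658000 → w ← -1.040000 + 0.48·(-0.658000) = -1.355840
t=0.480000, w=-1.355840: f=-0.015392 → w ← -1.355840 + 0.48·(-0.015392) = -1.363228
t=0.960000, w=-1.363228: f=0.278817 → w ← -1.363228 + 0.48·0.278817 = -1.229396
t=1.440000, w=-1.229396: f=0.384747 → w ← -1.229396 + 0.48·0.384747 = -1.044717
t=1.920000, w=-1.044717: f=0.394268 → w ← -1.044717 + 0.48·0.394268 = -0.855469
w(2.4) ≈ -0.8555

-0.8555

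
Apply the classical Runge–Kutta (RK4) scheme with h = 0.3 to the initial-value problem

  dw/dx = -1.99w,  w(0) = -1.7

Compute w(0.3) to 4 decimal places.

RK4: k1 = f(x_n, w_n); k2 = f(x_n + h/2, w_n + (h/2)·k1); k3 = f(x_n + h/2, w_n + (h/2)·k2); k4 = f(x_n + h, w_n + h·k3); w_{n+1} = w_n + (h/6)·(k1 + 2k2 + 2k3 + k4).
x=0.000000, w=-1.700000:
  k1 = f(0.000000, -1.700000) = 3.383000
  k2 = f(0.150000, -1.192550) = 2.373175
  k3 = f(0.150000, -1.344024) = 2.674607
  k4 = f(0.300000, -0.897618) = 1.786259
  w ← -1.700000 + (0.3/6)·(k1 + 2k2 + 2k3 + k4) = -0.936759
w(0.3) ≈ -0.9368

-0.9368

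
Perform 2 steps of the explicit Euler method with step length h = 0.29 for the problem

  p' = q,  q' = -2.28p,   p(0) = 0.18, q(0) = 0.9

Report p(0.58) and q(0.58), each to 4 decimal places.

0.6675, 0.4894

Euler on (p,q): p_{n+1} = p_n + h·p', q_{n+1} = q_n + h·q'.
0.000000: (0.180000, 0.900000); f=(0.900000, -0.410400) → (0.441000, 0.780984)
0.290000: (0.441000, 0.780984); f=(0.780984, -1.005480) → (0.667485, 0.489395)
(p(0.58), q(0.58)) ≈ (0.6675, 0.4894)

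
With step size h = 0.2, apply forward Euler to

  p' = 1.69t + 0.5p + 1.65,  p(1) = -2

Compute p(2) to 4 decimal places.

Euler: p_{n+1} = p_n + h·f(t_n, p_n).
t=1.000000, p=-2.000000: f=2.340000 → p ← -2.000000 + 0.2·2.340000 = -1.532000
t=1.200000, p=-1.532000: f=2.912000 → p ← -1.532000 + 0.2·2.912000 = -0.949600
t=1.400000, p=-0.949600: f=3.541200 → p ← -0.949600 + 0.2·3.541200 = -0.241360
t=1.600000, p=-0.241360: f=4.233320 → p ← -0.241360 + 0.2·4.233320 = 0.605304
t=1.800000, p=0.605304: f=4.994652 → p ← 0.605304 + 0.2·4.994652 = 1.604234
p(2) ≈ 1.6042

1.6042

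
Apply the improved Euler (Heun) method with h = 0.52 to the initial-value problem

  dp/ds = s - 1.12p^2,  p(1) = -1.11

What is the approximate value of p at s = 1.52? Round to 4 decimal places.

-1.3115

Heun: k1 = f(s_n, p_n); k2 = f(s_n + h, p_n + h·k1); p_{n+1} = p_n + (h/2)·(k1 + k2).
s=1.000000, p=-1.110000:
  k1 = f(1.000000, -1.110000) = -0.379952
  k2 = f(1.520000, -1.307575) = -0.394923
  p ← -1.110000 + (0.52/2)·(-0.379952 + (-0.394923)) = -1.311467
p(1.52) ≈ -1.3115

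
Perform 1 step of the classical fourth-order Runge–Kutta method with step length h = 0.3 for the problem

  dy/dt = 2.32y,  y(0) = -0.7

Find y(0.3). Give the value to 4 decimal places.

RK4: k1 = f(t_n, y_n); k2 = f(t_n + h/2, y_n + (h/2)·k1); k3 = f(t_n + h/2, y_n + (h/2)·k2); k4 = f(t_n + h, y_n + h·k3); y_{n+1} = y_n + (h/6)·(k1 + 2k2 + 2k3 + k4).
t=0.000000, y=-0.700000:
  k1 = f(0.000000, -0.700000) = -1.624000
  k2 = f(0.150000, -0.943600) = -2.189152
  k3 = f(0.150000, -1.028373) = -2.385825
  k4 = f(0.300000, -1.415747) = -3.284534
  y ← -0.700000 + (0.3/6)·(k1 + 2k2 + 2k3 + k4) = -1.402924
y(0.3) ≈ -1.4029

-1.4029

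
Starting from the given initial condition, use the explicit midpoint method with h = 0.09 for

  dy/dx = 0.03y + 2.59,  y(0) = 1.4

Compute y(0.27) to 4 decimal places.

2.1135

Midpoint: k1 = f(x_n, y_n); k2 = f(x_n + h/2, y_n + (h/2)·k1); y_{n+1} = y_n + h·k2.
x=0.000000, y=1.400000:
  k1 = f(0.000000, 1.400000) = 2.632000
  k2 = f(0.045000, 1.518440) = 2.635553
  y ← 1.400000 + 0.09·2.635553 = 1.637200
x=0.090000, y=1.637200:
  k1 = f(0.090000, 1.637200) = 2.639116
  k2 = f(0.135000, 1.755960) = 2.642679
  y ← 1.637200 + 0.09·2.642679 = 1.875041
x=0.180000, y=1.875041:
  k1 = f(0.180000, 1.875041) = 2.646251
  k2 = f(0.225000, 1.994122) = 2.649824
  y ← 1.875041 + 0.09·2.649824 = 2.113525
y(0.27) ≈ 2.1135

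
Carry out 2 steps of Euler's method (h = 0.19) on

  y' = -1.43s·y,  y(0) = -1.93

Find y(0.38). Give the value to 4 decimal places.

Euler: y_{n+1} = y_n + h·f(s_n, y_n).
s=0.000000, y=-1.930000: f=0.000000 → y ← -1.930000 + 0.19·0.000000 = -1.930000
s=0.190000, y=-1.930000: f=0.524381 → y ← -1.930000 + 0.19·0.524381 = -1.830368
y(0.38) ≈ -1.8304

-1.8304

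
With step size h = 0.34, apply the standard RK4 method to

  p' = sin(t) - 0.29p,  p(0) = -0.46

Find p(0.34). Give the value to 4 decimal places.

-0.3614

RK4: k1 = f(t_n, p_n); k2 = f(t_n + h/2, p_n + (h/2)·k1); k3 = f(t_n + h/2, p_n + (h/2)·k2); k4 = f(t_n + h, p_n + h·k3); p_{n+1} = p_n + (h/6)·(k1 + 2k2 + 2k3 + k4).
t=0.000000, p=-0.460000:
  k1 = f(0.000000, -0.460000) = 0.133400
  k2 = f(0.170000, -0.437322) = 0.296006
  k3 = f(0.170000, -0.409679) = 0.287989
  k4 = f(0.340000, -0.362084) = 0.438491
  p ← -0.460000 + (0.34/6)·(k1 + 2k2 + 2k3 + k4) = -0.361407
p(0.34) ≈ -0.3614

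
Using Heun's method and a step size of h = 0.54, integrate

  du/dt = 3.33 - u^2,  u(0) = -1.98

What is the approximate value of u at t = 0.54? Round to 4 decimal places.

-2.6671

Heun: k1 = f(t_n, u_n); k2 = f(t_n + h, u_n + h·k1); u_{n+1} = u_n + (h/2)·(k1 + k2).
t=0.000000, u=-1.980000:
  k1 = f(0.000000, -1.980000) = -0.590400
  k2 = f(0.540000, -2.298816) = -1.954555
  u ← -1.980000 + (0.54/2)·(-0.590400 + (-1.954555)) = -2.667138
u(0.54) ≈ -2.6671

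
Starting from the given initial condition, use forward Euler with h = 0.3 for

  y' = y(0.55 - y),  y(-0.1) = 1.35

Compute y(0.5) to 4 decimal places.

Euler: y_{n+1} = y_n + h·f(s_n, y_n).
s=-0.100000, y=1.350000: f=-1.080000 → y ← 1.350000 + 0.3·(-1.080000) = 1.026000
s=0.200000, y=1.026000: f=-0.488376 → y ← 1.026000 + 0.3·(-0.488376) = 0.879487
y(0.5) ≈ 0.8795

0.8795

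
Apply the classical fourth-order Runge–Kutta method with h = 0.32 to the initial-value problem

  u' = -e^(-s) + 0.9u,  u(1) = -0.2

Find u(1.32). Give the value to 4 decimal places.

-0.3844

RK4: k1 = f(s_n, u_n); k2 = f(s_n + h/2, u_n + (h/2)·k1); k3 = f(s_n + h/2, u_n + (h/2)·k2); k4 = f(s_n + h, u_n + h·k3); u_{n+1} = u_n + (h/6)·(k1 + 2k2 + 2k3 + k4).
s=1.000000, u=-0.200000:
  k1 = f(1.000000, -0.200000) = -0.547879
  k2 = f(1.160000, -0.287661) = -0.572381
  k3 = f(1.160000, -0.291581) = -0.575909
  k4 = f(1.320000, -0.384291) = -0.612997
  u ← -0.200000 + (0.32/6)·(k1 + 2k2 + 2k3 + k4) = -0.384398
u(1.32) ≈ -0.3844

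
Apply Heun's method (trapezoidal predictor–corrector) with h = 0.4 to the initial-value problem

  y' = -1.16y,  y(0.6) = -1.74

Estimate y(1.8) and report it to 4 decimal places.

Heun: k1 = f(x_n, y_n); k2 = f(x_n + h, y_n + h·k1); y_{n+1} = y_n + (h/2)·(k1 + k2).
x=0.600000, y=-1.740000:
  k1 = f(0.600000, -1.740000) = 2.018400
  k2 = f(1.000000, -0.932640) = 1.081862
  y ← -1.740000 + (0.4/2)·(2.018400 + 1.081862) = -1.119948
x=1.000000, y=-1.119948:
  k1 = f(1.000000, -1.119948) = 1.299139
  k2 = f(1.400000, -0.600292) = 0.696339
  y ← -1.119948 + (0.4/2)·(1.299139 + 0.696339) = -0.720852
x=1.400000, y=-0.720852:
  k1 = f(1.400000, -0.720852) = 0.836188
  k2 = f(1.800000, -0.386377) = 0.448197
  y ← -0.720852 + (0.4/2)·(0.836188 + 0.448197) = -0.463975
y(1.8) ≈ -0.4640

-0.4640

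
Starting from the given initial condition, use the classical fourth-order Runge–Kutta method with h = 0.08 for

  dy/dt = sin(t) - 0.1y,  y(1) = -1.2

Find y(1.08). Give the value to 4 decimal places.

RK4: k1 = f(t_n, y_n); k2 = f(t_n + h/2, y_n + (h/2)·k1); k3 = f(t_n + h/2, y_n + (h/2)·k2); k4 = f(t_n + h, y_n + h·k3); y_{n+1} = y_n + (h/6)·(k1 + 2k2 + 2k3 + k4).
t=1.000000, y=-1.200000:
  k1 = f(1.000000, -1.200000) = 0.961471
  k2 = f(1.040000, -1.161541) = 0.978558
  k3 = f(1.040000, -1.160858) = 0.978490
  k4 = f(1.080000, -1.121721) = 0.994130
  y ← -1.200000 + (0.08/6)·(k1 + 2k2 + 2k3 + k4) = -1.121737
y(1.08) ≈ -1.1217

-1.1217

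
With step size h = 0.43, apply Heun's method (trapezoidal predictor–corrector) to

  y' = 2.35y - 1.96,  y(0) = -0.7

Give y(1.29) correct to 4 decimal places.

Heun: k1 = f(x_n, y_n); k2 = f(x_n + h, y_n + h·k1); y_{n+1} = y_n + (h/2)·(k1 + k2).
x=0.000000, y=-0.700000:
  k1 = f(0.000000, -0.700000) = -3.605000
  k2 = f(0.430000, -2.250150) = -7.247852
  y ← -0.700000 + (0.43/2)·(-3.605000 + (-7.247852)) = -3.033363
x=0.430000, y=-3.033363:
  k1 = f(0.430000, -3.033363) = -9.088404
  k2 = f(0.860000, -6.941377) = -18.272236
  y ← -3.033363 + (0.43/2)·(-9.088404 + (-18.272236)) = -8.915901
x=0.860000, y=-8.915901:
  k1 = f(0.860000, -8.915901) = -22.912367
  k2 = f(1.290000, -18.768218) = -46.065313
  y ← -8.915901 + (0.43/2)·(-22.912367 + (-46.065313)) = -23.746102
y(1.29) ≈ -23.7461

-23.7461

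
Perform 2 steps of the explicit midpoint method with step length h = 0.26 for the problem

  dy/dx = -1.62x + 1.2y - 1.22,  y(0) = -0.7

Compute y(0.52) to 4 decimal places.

Midpoint: k1 = f(x_n, y_n); k2 = f(x_n + h/2, y_n + (h/2)·k1); y_{n+1} = y_n + h·k2.
x=0.000000, y=-0.700000:
  k1 = f(0.000000, -0.700000) = -2.060000
  k2 = f(0.130000, -0.967800) = -2.591960
  y ← -0.700000 + 0.26·(-2.591960) = -1.373910
x=0.260000, y=-1.373910:
  k1 = f(0.260000, -1.373910) = -3.289892
  k2 = f(0.390000, -1.801595) = -4.013715
  y ← -1.373910 + 0.26·(-4.013715) = -2.417475
y(0.52) ≈ -2.4175

-2.4175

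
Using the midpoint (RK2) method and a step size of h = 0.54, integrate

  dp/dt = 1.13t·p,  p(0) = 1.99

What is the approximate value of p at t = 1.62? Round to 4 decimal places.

7.6522

Midpoint: k1 = f(t_n, p_n); k2 = f(t_n + h/2, p_n + (h/2)·k1); p_{n+1} = p_n + h·k2.
t=0.000000, p=1.990000:
  k1 = f(0.000000, 1.990000) = 0.000000
  k2 = f(0.270000, 1.990000) = 0.607149
  p ← 1.990000 + 0.54·0.607149 = 2.317860
t=0.540000, p=2.317860:
  k1 = f(0.540000, 2.317860) = 1.414358
  k2 = f(0.810000, 2.699737) = 2.471069
  p ← 2.317860 + 0.54·2.471069 = 3.652238
t=1.080000, p=3.652238:
  k1 = f(1.080000, 3.652238) = 4.457191
  k2 = f(1.350000, 4.855680) = 7.407339
  p ← 3.652238 + 0.54·7.407339 = 7.652201
p(1.62) ≈ 7.6522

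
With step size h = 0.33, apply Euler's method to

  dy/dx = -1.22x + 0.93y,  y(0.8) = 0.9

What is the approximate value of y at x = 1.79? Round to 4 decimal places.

0.2765

Euler: y_{n+1} = y_n + h·f(x_n, y_n).
x=0.800000, y=0.900000: f=-0.139000 → y ← 0.900000 + 0.33·(-0.139000) = 0.854130
x=1.130000, y=0.854130: f=-0.584259 → y ← 0.854130 + 0.33·(-0.584259) = 0.661324
x=1.460000, y=0.661324: f=-1.166168 → y ← 0.661324 + 0.33·(-1.166168) = 0.276489
y(1.79) ≈ 0.2765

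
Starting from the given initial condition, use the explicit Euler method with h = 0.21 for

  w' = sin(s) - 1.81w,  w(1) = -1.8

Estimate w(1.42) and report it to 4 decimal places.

-0.3857

Euler: w_{n+1} = w_n + h·f(s_n, w_n).
s=1.000000, w=-1.800000: f=4.099471 → w ← -1.800000 + 0.21·4.099471 = -0.939111
s=1.210000, w=-0.939111: f=2.635407 → w ← -0.939111 + 0.21·2.635407 = -0.385676
w(1.42) ≈ -0.3857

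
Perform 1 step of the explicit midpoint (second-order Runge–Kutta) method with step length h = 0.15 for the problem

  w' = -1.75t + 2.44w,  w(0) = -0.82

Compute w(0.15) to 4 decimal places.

Midpoint: k1 = f(t_n, w_n); k2 = f(t_n + h/2, w_n + (h/2)·k1); w_{n+1} = w_n + h·k2.
t=0.000000, w=-0.820000:
  k1 = f(0.000000, -0.820000) = -2.000800
  k2 = f(0.075000, -0.970060) = -2.498196
  w ← -0.820000 + 0.15·(-2.498196) = -1.194729
w(0.15) ≈ -1.1947

-1.1947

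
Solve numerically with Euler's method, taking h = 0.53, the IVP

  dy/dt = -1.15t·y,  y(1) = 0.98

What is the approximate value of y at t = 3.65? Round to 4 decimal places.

Euler: y_{n+1} = y_n + h·f(t_n, y_n).
t=1.000000, y=0.980000: f=-1.127000 → y ← 0.980000 + 0.53·(-1.127000) = 0.382690
t=1.530000, y=0.382690: f=-0.673343 → y ← 0.382690 + 0.53·(-0.673343) = 0.025818
t=2.060000, y=0.025818: f=-0.061163 → y ← 0.025818 + 0.53·(-0.061163) = -0.006598
t=2.590000, y=-0.006598: f=0.019653 → y ← -0.006598 + 0.53·0.019653 = 0.003818
t=3.120000, y=0.003818: f=-0.013698 → y ← 0.003818 + 0.53·(-0.013698) = -0.003442
y(3.65) ≈ -0.0034

-0.0034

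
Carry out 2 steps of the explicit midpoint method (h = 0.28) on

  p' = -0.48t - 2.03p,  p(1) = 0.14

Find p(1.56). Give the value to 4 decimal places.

-0.1609

Midpoint: k1 = f(t_n, p_n); k2 = f(t_n + h/2, p_n + (h/2)·k1); p_{n+1} = p_n + h·k2.
t=1.000000, p=0.140000:
  k1 = f(1.000000, 0.140000) = -0.764200
  k2 = f(1.140000, 0.033012) = -0.614214
  p ← 0.140000 + 0.28·(-0.614214) = -0.031980
t=1.280000, p=-0.031980:
  k1 = f(1.280000, -0.031980) = -0.549481
  k2 = f(1.420000, -0.108907) = -0.460518
  p ← -0.031980 + 0.28·(-0.460518) = -0.160925
p(1.56) ≈ -0.1609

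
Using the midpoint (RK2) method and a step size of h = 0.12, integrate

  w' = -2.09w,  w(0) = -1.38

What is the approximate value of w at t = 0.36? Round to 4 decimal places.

-0.6565

Midpoint: k1 = f(t_n, w_n); k2 = f(t_n + h/2, w_n + (h/2)·k1); w_{n+1} = w_n + h·k2.
t=0.000000, w=-1.380000:
  k1 = f(0.000000, -1.380000) = 2.884200
  k2 = f(0.060000, -1.206948) = 2.522521
  w ← -1.380000 + 0.12·2.522521 = -1.077297
t=0.120000, w=-1.077297:
  k1 = f(0.120000, -1.077297) = 2.251552
  k2 = f(0.180000, -0.942204) = 1.969207
  w ← -1.077297 + 0.12·1.969207 = -0.840993
t=0.240000, w=-0.840993:
  k1 = f(0.240000, -0.840993) = 1.757675
  k2 = f(0.300000, -0.735532) = 1.537262
  w ← -0.840993 + 0.12·1.537262 = -0.656521
w(0.36) ≈ -0.6565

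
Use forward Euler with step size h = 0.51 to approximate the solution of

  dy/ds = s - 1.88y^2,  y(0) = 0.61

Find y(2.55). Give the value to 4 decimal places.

Euler: y_{n+1} = y_n + h·f(s_n, y_n).
s=0.000000, y=0.610000: f=-0.699548 → y ← 0.610000 + 0.51·(-0.699548) = 0.253231
s=0.510000, y=0.253231: f=0.389444 → y ← 0.253231 + 0.51·0.389444 = 0.451847
s=1.020000, y=0.451847: f=0.636169 → y ← 0.451847 + 0.51·0.636169 = 0.776293
s=1.530000, y=0.776293: f=0.397054 → y ← 0.776293 + 0.51·0.397054 = 0.978791
s=2.040000, y=0.978791: f=0.238902 → y ← 0.978791 + 0.51·0.238902 = 1.100630
y(2.55) ≈ 1.1006

1.1006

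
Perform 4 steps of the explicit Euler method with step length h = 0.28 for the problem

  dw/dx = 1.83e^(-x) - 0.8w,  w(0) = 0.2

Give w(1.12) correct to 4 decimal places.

0.9935

Euler: w_{n+1} = w_n + h·f(x_n, w_n).
x=0.000000, w=0.200000: f=1.670000 → w ← 0.200000 + 0.28·1.670000 = 0.667600
x=0.280000, w=0.667600: f=0.849004 → w ← 0.667600 + 0.28·0.849004 = 0.905321
x=0.560000, w=0.905321: f=0.321056 → w ← 0.905321 + 0.28·0.321056 = 0.995217
x=0.840000, w=0.995217: f=-0.006143 → w ← 0.995217 + 0.28·(-0.006143) = 0.993497
w(1.12) ≈ 0.9935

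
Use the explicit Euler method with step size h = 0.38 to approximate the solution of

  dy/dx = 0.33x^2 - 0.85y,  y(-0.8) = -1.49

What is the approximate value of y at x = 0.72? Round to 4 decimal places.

-0.2633

Euler: y_{n+1} = y_n + h·f(x_n, y_n).
x=-0.800000, y=-1.490000: f=1.477700 → y ← -1.490000 + 0.38·1.477700 = -0.928474
x=-0.420000, y=-0.928474: f=0.847415 → y ← -0.928474 + 0.38·0.847415 = -0.606456
x=-0.040000, y=-0.606456: f=0.516016 → y ← -0.606456 + 0.38·0.516016 = -0.410370
x=0.340000, y=-0.410370: f=0.386963 → y ← -0.410370 + 0.38·0.386963 = -0.263324
y(0.72) ≈ -0.2633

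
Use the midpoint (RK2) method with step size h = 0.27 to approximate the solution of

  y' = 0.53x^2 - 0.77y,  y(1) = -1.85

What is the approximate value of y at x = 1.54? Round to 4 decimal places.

Midpoint: k1 = f(x_n, y_n); k2 = f(x_n + h/2, y_n + (h/2)·k1); y_{n+1} = y_n + h·k2.
x=1.000000, y=-1.850000:
  k1 = f(1.000000, -1.850000) = 1.954500
  k2 = f(1.135000, -1.586143) = 1.904089
  y ← -1.850000 + 0.27·1.904089 = -1.335896
x=1.270000, y=-1.335896:
  k1 = f(1.270000, -1.335896) = 1.883477
  k2 = f(1.405000, -1.081627) = 1.879086
  y ← -1.335896 + 0.27·1.879086 = -0.828543
y(1.54) ≈ -0.8285

-0.8285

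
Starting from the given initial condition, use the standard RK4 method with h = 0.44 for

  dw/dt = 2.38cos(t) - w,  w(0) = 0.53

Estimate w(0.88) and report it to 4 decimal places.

1.4011

RK4: k1 = f(t_n, w_n); k2 = f(t_n + h/2, w_n + (h/2)·k1); k3 = f(t_n + h/2, w_n + (h/2)·k2); k4 = f(t_n + h, w_n + h·k3); w_{n+1} = w_n + (h/6)·(k1 + 2k2 + 2k3 + k4).
t=0.000000, w=0.530000:
  k1 = f(0.000000, 0.530000) = 1.850000
  k2 = f(0.220000, 0.937000) = 1.385636
  k3 = f(0.220000, 0.834840) = 1.487796
  k4 = f(0.440000, 1.184630) = 0.968679
  w ← 0.530000 + (0.44/6)·(k1 + 2k2 + 2k3 + k4) = 1.158140
t=0.440000, w=1.158140:
  k1 = f(0.440000, 1.158140) = 0.995169
  k2 = f(0.660000, 1.377077) = 0.503105
  k3 = f(0.660000, 1.268823) = 0.611359
  k4 = f(0.880000, 1.427138) = 0.089282
  w ← 1.158140 + (0.44/6)·(k1 + 2k2 + 2k3 + k4) = 1.401121
w(0.88) ≈ 1.4011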